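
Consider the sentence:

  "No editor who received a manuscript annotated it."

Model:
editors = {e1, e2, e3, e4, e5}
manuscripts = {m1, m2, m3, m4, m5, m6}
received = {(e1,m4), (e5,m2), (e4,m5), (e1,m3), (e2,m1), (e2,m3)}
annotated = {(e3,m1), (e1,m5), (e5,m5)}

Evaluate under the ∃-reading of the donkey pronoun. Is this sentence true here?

True

"it" takes "a manuscript" as antecedent — a donkey pronoun bound across the clause boundary.
Truth condition: for no (e,m) with received(e,m) does annotated(e,m) hold.
Restrictor pairs — does the scope hold? (e1,m3):fails  (e1,m4):fails  (e2,m1):fails  (e2,m3):fails  (e4,m5):fails  (e5,m2):fails
Scope holds for no restrictor pair, so the sentence is true.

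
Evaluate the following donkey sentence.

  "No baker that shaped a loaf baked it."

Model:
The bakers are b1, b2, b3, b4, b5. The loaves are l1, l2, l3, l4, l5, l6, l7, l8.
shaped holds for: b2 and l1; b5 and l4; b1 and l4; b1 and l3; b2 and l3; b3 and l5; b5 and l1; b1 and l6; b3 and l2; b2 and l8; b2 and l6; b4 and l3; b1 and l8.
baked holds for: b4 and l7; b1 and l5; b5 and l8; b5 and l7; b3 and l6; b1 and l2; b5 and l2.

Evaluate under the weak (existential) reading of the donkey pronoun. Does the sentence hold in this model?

True

"it" takes "a loaf" as antecedent — a donkey pronoun bound across the clause boundary.
Truth condition: for no (b,l) with shaped(b,l) does baked(b,l) hold.
Restrictor pairs — does the scope hold? (b1,l3):fails  (b1,l4):fails  (b1,l6):fails  (b1,l8):fails  (b2,l1):fails  (b2,l3):fails  (b2,l6):fails  (b2,l8):fails  (b3,l2):fails  (b3,l5):fails  (b4,l3):fails  (b5,l1):fails  (b5,l4):fails
Scope holds for no restrictor pair, so the sentence is true.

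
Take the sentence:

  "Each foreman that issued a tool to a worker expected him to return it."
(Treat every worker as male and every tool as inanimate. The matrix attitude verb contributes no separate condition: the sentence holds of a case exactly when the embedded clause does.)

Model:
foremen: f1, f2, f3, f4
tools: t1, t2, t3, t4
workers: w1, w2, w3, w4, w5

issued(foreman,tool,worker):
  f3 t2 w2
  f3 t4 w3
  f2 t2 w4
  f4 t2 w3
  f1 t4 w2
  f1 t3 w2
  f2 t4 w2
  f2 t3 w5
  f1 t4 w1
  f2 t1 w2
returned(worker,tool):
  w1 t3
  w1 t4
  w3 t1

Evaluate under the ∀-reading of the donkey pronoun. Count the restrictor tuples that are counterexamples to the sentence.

"him" takes "a worker" as antecedent and "it" takes "a tool"; both are donkey pronouns co-varying with the restrictor.
Strong reading: for every (f,t,w) with issued(f,t,w), returned(w,t).
Restrictor triples: (f1,t3,w2)→returned(w2,t3) ✗  (f1,t4,w1)→returned(w1,t4) ✓  (f1,t4,w2)→returned(w2,t4) ✗  (f2,t1,w2)→returned(w2,t1) ✗  (f2,t2,w4)→returned(w4,t2) ✗  (f2,t3,w5)→returned(w5,t3) ✗  (f2,t4,w2)→returned(w2,t4) ✗  (f3,t2,w2)→returned(w2,t2) ✗  (f3,t4,w3)→returned(w3,t4) ✗  (f4,t2,w3)→returned(w3,t2) ✗
Counterexamples (restrictor triples failing the scope): 9.

9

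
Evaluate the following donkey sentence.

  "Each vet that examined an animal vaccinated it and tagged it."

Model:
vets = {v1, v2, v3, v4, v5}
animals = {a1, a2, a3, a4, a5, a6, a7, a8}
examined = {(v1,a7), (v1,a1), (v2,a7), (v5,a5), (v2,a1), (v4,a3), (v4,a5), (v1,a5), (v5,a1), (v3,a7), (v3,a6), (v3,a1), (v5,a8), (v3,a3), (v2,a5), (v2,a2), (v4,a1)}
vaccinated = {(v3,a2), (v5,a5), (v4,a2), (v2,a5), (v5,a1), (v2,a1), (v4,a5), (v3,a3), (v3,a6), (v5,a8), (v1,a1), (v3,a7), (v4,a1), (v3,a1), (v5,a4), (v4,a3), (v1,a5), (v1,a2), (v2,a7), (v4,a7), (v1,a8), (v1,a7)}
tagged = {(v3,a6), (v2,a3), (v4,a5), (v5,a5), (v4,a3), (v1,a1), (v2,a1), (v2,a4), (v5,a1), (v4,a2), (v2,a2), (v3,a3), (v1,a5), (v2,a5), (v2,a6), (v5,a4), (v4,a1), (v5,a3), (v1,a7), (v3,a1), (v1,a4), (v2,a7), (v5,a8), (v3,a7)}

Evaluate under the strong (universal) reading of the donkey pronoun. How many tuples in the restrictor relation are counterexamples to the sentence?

"it" takes "an animal" as antecedent — a donkey pronoun bound across the clause boundary.
Strong reading: for every (v,a) with examined(v,a), vaccinated(v,a) ∧ tagged(v,a).
Restrictor pairs: (v1,a1) ✓  (v1,a5) ✓  (v1,a7) ✓  (v2,a1) ✓  (v2,a2) ✗  (v2,a5) ✓  (v2,a7) ✓  (v3,a1) ✓  (v3,a3) ✓  (v3,a6) ✓  (v3,a7) ✓  (v4,a1) ✓  (v4,a3) ✓  (v4,a5) ✓  (v5,a1) ✓  (v5,a5) ✓  (v5,a8) ✓
Counterexamples (restrictor pairs failing the scope): 1.

1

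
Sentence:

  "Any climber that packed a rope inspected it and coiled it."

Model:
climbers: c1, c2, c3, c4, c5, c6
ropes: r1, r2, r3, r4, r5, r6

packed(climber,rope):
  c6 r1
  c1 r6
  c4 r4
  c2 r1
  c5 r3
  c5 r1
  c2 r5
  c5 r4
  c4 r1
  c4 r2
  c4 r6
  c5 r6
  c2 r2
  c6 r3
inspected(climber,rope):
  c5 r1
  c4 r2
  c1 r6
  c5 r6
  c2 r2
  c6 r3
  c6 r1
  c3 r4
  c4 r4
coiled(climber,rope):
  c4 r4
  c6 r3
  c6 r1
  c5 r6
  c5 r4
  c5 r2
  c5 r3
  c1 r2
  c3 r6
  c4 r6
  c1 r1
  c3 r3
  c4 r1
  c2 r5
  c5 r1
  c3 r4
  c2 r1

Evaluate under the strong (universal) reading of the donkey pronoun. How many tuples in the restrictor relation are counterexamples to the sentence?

9

"it" takes "a rope" as antecedent — a donkey pronoun bound across the clause boundary.
Strong reading: for every (c,r) with packed(c,r), inspected(c,r) ∧ coiled(c,r).
Restrictor pairs: (c1,r6) ✗  (c2,r1) ✗  (c2,r2) ✗  (c2,r5) ✗  (c4,r1) ✗  (c4,r2) ✗  (c4,r4) ✓  (c4,r6) ✗  (c5,r1) ✓  (c5,r3) ✗  (c5,r4) ✗  (c5,r6) ✓  (c6,r1) ✓  (c6,r3) ✓
Counterexamples (restrictor pairs failing the scope): 9.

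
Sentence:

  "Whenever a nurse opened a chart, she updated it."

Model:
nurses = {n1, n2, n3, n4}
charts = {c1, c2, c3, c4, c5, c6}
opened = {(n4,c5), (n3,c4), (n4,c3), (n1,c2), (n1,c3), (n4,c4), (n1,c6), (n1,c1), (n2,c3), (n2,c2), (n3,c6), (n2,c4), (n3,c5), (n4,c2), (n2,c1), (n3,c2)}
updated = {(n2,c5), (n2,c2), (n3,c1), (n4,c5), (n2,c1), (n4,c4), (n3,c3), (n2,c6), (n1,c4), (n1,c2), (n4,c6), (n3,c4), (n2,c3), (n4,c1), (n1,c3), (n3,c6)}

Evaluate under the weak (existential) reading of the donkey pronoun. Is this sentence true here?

True

"it" takes "a chart" as antecedent — a donkey pronoun bound across the clause boundary.
Weak reading: every nurse n with some opened-chart has at least one opened-chart c such that updated(n,c).
Per nurse: n1:✓  n2:✓  n3:✓  n4:✓
Every nurse in the restrictor has a witness.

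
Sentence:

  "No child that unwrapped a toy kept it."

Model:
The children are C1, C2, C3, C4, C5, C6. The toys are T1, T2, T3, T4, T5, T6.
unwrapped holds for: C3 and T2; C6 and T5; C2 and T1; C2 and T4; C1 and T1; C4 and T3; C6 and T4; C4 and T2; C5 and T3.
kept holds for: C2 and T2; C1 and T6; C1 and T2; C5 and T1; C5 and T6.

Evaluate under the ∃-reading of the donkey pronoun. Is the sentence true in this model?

"it" takes "a toy" as antecedent — a donkey pronoun bound across the clause boundary.
Truth condition: for no (c,t) with unwrapped(c,t) does kept(c,t) hold.
Restrictor pairs — does the scope hold? (C1,T1):fails  (C2,T1):fails  (C2,T4):fails  (C3,T2):fails  (C4,T2):fails  (C4,T3):fails  (C5,T3):fails  (C6,T4):fails  (C6,T5):fails
Scope holds for no restrictor pair, so the sentence is true.

True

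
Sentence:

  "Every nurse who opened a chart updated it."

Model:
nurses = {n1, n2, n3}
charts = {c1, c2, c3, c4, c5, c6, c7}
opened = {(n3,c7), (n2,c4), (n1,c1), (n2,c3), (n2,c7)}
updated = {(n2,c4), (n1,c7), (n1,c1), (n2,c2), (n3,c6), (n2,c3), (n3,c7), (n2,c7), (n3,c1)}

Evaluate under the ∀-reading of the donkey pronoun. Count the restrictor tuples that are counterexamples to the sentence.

"it" takes "a chart" as antecedent — a donkey pronoun bound across the clause boundary.
Strong reading: for every (n,c) with opened(n,c), updated(n,c).
Restrictor pairs: (n1,c1) ✓  (n2,c3) ✓  (n2,c4) ✓  (n2,c7) ✓  (n3,c7) ✓
Counterexamples (restrictor pairs failing the scope): 0.

0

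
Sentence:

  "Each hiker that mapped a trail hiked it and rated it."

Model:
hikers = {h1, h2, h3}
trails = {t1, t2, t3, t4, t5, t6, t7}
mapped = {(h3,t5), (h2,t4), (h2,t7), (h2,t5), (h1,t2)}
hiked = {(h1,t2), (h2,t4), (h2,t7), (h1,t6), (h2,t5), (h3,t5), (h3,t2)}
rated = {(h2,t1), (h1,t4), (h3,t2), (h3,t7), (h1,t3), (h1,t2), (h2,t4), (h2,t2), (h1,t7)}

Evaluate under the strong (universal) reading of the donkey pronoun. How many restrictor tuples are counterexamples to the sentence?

3

"it" takes "a trail" as antecedent — a donkey pronoun bound across the clause boundary.
Strong reading: for every (h,t) with mapped(h,t), hiked(h,t) ∧ rated(h,t).
Restrictor pairs: (h1,t2) ✓  (h2,t4) ✓  (h2,t5) ✗  (h2,t7) ✗  (h3,t5) ✗
Counterexamples (restrictor pairs failing the scope): 3.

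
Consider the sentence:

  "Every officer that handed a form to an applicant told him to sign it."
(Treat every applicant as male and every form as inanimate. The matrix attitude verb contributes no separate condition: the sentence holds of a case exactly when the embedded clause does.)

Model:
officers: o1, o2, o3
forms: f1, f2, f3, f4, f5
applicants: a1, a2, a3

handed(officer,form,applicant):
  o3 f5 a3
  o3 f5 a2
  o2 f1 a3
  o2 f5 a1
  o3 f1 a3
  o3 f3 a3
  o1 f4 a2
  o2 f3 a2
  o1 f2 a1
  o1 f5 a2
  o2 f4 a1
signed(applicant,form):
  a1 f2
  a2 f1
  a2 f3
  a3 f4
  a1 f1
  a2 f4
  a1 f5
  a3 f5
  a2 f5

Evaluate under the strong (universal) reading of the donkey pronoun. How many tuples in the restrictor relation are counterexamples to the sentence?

4

"him" takes "an applicant" as antecedent and "it" takes "a form"; both are donkey pronouns co-varying with the restrictor.
Strong reading: for every (o,f,a) with handed(o,f,a), signed(a,f).
Restrictor triples: (o1,f2,a1)→signed(a1,f2) ✓  (o1,f4,a2)→signed(a2,f4) ✓  (o1,f5,a2)→signed(a2,f5) ✓  (o2,f1,a3)→signed(a3,f1) ✗  (o2,f3,a2)→signed(a2,f3) ✓  (o2,f4,a1)→signed(a1,f4) ✗  (o2,f5,a1)→signed(a1,f5) ✓  (o3,f1,a3)→signed(a3,f1) ✗  (o3,f3,a3)→signed(a3,f3) ✗  (o3,f5,a2)→signed(a2,f5) ✓  (o3,f5,a3)→signed(a3,f5) ✓
Counterexamples (restrictor triples failing the scope): 4.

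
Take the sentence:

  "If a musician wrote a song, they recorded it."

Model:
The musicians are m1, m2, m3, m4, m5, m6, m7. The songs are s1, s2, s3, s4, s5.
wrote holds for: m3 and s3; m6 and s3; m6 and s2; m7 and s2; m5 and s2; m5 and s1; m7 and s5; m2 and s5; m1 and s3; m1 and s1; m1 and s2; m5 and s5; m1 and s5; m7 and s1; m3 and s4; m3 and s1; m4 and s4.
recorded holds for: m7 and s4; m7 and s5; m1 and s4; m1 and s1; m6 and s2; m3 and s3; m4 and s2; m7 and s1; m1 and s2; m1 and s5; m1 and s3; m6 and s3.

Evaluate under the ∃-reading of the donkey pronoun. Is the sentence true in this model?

"it" takes "a song" as antecedent — a donkey pronoun bound across the clause boundary.
Weak reading: every musician m with some wrote-song has at least one wrote-song s such that recorded(m,s).
Per musician: m1:✓  m2:✗  m3:✓  m4:✗  m5:✗  m6:✓  m7:✓
m2 has no witness among its wrote-songs.

False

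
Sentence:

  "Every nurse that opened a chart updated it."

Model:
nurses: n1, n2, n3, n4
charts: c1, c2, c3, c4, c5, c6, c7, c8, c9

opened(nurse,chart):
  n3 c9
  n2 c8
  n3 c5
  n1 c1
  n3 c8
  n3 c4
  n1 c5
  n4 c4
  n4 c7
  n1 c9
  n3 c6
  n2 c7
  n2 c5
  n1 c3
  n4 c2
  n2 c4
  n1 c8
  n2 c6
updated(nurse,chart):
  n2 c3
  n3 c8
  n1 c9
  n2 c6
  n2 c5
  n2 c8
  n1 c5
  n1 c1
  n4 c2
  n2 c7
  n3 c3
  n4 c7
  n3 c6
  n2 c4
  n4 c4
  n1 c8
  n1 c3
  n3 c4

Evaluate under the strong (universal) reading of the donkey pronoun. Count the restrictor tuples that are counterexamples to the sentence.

"it" takes "a chart" as antecedent — a donkey pronoun bound across the clause boundary.
Strong reading: for every (n,c) with opened(n,c), updated(n,c).
Restrictor pairs: (n1,c1) ✓  (n1,c3) ✓  (n1,c5) ✓  (n1,c8) ✓  (n1,c9) ✓  (n2,c4) ✓  (n2,c5) ✓  (n2,c6) ✓  (n2,c7) ✓  (n2,c8) ✓  (n3,c4) ✓  (n3,c5) ✗  (n3,c6) ✓  (n3,c8) ✓  (n3,c9) ✗  (n4,c2) ✓  (n4,c4) ✓  (n4,c7) ✓
Counterexamples (restrictor pairs failing the scope): 2.

2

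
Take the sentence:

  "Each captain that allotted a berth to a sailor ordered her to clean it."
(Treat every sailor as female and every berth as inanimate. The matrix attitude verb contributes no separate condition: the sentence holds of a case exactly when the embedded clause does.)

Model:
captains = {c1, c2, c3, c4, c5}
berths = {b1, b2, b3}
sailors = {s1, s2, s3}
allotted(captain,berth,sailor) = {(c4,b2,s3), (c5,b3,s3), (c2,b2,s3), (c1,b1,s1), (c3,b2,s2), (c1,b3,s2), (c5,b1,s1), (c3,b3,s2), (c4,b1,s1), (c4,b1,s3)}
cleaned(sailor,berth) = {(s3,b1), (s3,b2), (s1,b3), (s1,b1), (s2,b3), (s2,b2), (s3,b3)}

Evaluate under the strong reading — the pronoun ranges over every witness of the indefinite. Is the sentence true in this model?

True

"her" takes "a sailor" as antecedent and "it" takes "a berth"; both are donkey pronouns co-varying with the restrictor.
Strong reading: for every (c,b,s) with allotted(c,b,s), cleaned(s,b).
Restrictor triples: (c1,b1,s1)→cleaned(s1,b1) ✓  (c1,b3,s2)→cleaned(s2,b3) ✓  (c2,b2,s3)→cleaned(s3,b2) ✓  (c3,b2,s2)→cleaned(s2,b2) ✓  (c3,b3,s2)→cleaned(s2,b3) ✓  (c4,b1,s1)→cleaned(s1,b1) ✓  (c4,b1,s3)→cleaned(s3,b1) ✓  (c4,b2,s3)→cleaned(s3,b2) ✓  (c5,b1,s1)→cleaned(s1,b1) ✓  (c5,b3,s3)→cleaned(s3,b3) ✓
Every restrictor triple satisfies the scope.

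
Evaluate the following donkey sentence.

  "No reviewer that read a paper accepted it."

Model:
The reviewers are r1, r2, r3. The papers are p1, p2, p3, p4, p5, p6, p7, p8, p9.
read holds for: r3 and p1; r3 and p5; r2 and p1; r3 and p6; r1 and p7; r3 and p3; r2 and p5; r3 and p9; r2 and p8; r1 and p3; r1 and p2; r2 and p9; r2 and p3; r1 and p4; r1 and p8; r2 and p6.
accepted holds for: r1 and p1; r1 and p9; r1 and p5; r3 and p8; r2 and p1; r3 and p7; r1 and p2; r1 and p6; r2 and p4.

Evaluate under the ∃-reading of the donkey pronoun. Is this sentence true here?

"it" takes "a paper" as antecedent — a donkey pronoun bound across the clause boundary.
Truth condition: for no (r,p) with read(r,p) does accepted(r,p) hold.
Restrictor pairs — does the scope hold? (r1,p2):holds  (r1,p3):fails  (r1,p4):fails  (r1,p7):fails  (r1,p8):fails  (r2,p1):holds  (r2,p3):fails  (r2,p5):fails  (r2,p6):fails  (r2,p8):fails  (r2,p9):fails  (r3,p1):fails  (r3,p3):fails  (r3,p5):fails  (r3,p6):fails  (r3,p9):fails
Scope holds for 2 pair(s), so the sentence is false.

False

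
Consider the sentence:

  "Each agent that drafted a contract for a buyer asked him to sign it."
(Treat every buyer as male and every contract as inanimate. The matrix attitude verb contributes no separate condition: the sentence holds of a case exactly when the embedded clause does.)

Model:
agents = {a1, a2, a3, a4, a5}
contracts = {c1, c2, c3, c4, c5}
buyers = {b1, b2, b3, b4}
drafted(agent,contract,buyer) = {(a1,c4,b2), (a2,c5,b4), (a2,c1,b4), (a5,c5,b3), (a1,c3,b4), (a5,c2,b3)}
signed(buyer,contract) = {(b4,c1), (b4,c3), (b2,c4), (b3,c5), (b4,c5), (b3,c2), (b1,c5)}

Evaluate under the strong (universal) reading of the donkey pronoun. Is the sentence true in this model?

"him" takes "a buyer" as antecedent and "it" takes "a contract"; both are donkey pronouns co-varying with the restrictor.
Strong reading: for every (a,c,b) with drafted(a,c,b), signed(b,c).
Restrictor triples: (a1,c3,b4)→signed(b4,c3) ✓  (a1,c4,b2)→signed(b2,c4) ✓  (a2,c1,b4)→signed(b4,c1) ✓  (a2,c5,b4)→signed(b4,c5) ✓  (a5,c2,b3)→signed(b3,c2) ✓  (a5,c5,b3)→signed(b3,c5) ✓
Every restrictor triple satisfies the scope.

True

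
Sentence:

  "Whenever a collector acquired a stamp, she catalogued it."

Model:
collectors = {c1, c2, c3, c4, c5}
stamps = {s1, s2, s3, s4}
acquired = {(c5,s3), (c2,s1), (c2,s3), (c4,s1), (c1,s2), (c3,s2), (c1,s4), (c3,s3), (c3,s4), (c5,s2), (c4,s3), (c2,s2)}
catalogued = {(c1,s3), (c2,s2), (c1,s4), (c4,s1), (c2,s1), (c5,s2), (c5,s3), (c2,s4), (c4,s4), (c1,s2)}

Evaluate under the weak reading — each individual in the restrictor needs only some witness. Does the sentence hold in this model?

"it" takes "a stamp" as antecedent — a donkey pronoun bound across the clause boundary.
Weak reading: every collector c with some acquired-stamp has at least one acquired-stamp s such that catalogued(c,s).
Per collector: c1:✓  c2:✓  c3:✗  c4:✓  c5:✓
c3 has no witness among its acquired-stamps.

False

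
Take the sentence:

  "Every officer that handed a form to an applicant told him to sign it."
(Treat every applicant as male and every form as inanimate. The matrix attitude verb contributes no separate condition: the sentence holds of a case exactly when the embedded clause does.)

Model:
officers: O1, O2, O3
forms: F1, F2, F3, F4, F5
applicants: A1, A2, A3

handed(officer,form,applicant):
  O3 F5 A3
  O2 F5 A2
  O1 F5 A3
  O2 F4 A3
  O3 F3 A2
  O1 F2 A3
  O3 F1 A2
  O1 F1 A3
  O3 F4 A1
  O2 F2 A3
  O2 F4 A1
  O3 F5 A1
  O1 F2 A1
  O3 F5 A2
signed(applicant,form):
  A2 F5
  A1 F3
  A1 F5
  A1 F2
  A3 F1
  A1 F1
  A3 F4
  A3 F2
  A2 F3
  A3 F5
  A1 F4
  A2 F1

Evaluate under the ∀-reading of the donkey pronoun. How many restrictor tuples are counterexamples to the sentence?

0

"him" takes "an applicant" as antecedent and "it" takes "a form"; both are donkey pronouns co-varying with the restrictor.
Strong reading: for every (o,f,a) with handed(o,f,a), signed(a,f).
Restrictor triples: (O1,F1,A3)→signed(A3,F1) ✓  (O1,F2,A1)→signed(A1,F2) ✓  (O1,F2,A3)→signed(A3,F2) ✓  (O1,F5,A3)→signed(A3,F5) ✓  (O2,F2,A3)→signed(A3,F2) ✓  (O2,F4,A1)→signed(A1,F4) ✓  (O2,F4,A3)→signed(A3,F4) ✓  (O2,F5,A2)→signed(A2,F5) ✓  (O3,F1,A2)→signed(A2,F1) ✓  (O3,F3,A2)→signed(A2,F3) ✓  (O3,F4,A1)→signed(A1,F4) ✓  (O3,F5,A1)→signed(A1,F5) ✓  (O3,F5,A2)→signed(A2,F5) ✓  (O3,F5,A3)→signed(A3,F5) ✓
Counterexamples (restrictor triples failing the scope): 0.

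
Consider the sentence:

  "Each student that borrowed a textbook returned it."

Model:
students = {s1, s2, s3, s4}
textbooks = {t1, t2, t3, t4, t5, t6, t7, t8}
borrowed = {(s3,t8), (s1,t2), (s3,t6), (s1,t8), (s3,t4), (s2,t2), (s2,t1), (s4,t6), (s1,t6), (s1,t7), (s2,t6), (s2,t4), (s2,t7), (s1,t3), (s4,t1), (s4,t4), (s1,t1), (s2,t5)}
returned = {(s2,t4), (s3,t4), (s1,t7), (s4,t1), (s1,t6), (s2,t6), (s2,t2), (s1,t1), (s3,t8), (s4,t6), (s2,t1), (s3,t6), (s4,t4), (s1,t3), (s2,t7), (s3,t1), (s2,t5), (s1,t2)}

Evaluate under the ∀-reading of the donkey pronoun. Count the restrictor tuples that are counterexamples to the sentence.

1

"it" takes "a textbook" as antecedent — a donkey pronoun bound across the clause boundary.
Strong reading: for every (s,t) with borrowed(s,t), returned(s,t).
Restrictor pairs: (s1,t1) ✓  (s1,t2) ✓  (s1,t3) ✓  (s1,t6) ✓  (s1,t7) ✓  (s1,t8) ✗  (s2,t1) ✓  (s2,t2) ✓  (s2,t4) ✓  (s2,t5) ✓  (s2,t6) ✓  (s2,t7) ✓  (s3,t4) ✓  (s3,t6) ✓  (s3,t8) ✓  (s4,t1) ✓  (s4,t4) ✓  (s4,t6) ✓
Counterexamples (restrictor pairs failing the scope): 1.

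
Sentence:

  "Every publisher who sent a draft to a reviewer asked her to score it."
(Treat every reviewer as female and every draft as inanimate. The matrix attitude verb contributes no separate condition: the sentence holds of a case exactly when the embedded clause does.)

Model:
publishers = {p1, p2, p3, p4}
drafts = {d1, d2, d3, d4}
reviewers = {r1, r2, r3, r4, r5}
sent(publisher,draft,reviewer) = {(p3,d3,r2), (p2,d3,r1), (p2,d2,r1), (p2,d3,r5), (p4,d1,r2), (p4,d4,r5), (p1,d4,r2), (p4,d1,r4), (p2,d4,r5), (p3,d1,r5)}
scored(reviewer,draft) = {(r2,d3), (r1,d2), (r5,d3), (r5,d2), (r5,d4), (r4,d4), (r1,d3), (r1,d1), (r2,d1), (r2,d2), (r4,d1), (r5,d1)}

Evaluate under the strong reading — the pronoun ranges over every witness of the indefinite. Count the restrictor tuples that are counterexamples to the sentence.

"her" takes "a reviewer" as antecedent and "it" takes "a draft"; both are donkey pronouns co-varying with the restrictor.
Strong reading: for every (p,d,r) with sent(p,d,r), scored(r,d).
Restrictor triples: (p1,d4,r2)→scored(r2,d4) ✗  (p2,d2,r1)→scored(r1,d2) ✓  (p2,d3,r1)→scored(r1,d3) ✓  (p2,d3,r5)→scored(r5,d3) ✓  (p2,d4,r5)→scored(r5,d4) ✓  (p3,d1,r5)→scored(r5,d1) ✓  (p3,d3,r2)→scored(r2,d3) ✓  (p4,d1,r2)→scored(r2,d1) ✓  (p4,d1,r4)→scored(r4,d1) ✓  (p4,d4,r5)→scored(r5,d4) ✓
Counterexamples (restrictor triples failing the scope): 1.

1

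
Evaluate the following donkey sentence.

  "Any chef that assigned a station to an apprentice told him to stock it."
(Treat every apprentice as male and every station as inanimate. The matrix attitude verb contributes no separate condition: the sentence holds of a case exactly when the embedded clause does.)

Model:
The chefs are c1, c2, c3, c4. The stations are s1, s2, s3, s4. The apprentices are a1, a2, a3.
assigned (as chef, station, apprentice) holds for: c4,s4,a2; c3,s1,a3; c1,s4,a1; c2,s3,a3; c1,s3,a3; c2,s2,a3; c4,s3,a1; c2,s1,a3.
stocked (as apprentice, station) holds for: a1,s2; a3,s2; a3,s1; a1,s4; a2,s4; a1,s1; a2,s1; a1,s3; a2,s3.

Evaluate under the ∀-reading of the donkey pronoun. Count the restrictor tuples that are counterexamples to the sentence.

2

"him" takes "an apprentice" as antecedent and "it" takes "a station"; both are donkey pronouns co-varying with the restrictor.
Strong reading: for every (c,s,a) with assigned(c,s,a), stocked(a,s).
Restrictor triples: (c1,s3,a3)→stocked(a3,s3) ✗  (c1,s4,a1)→stocked(a1,s4) ✓  (c2,s1,a3)→stocked(a3,s1) ✓  (c2,s2,a3)→stocked(a3,s2) ✓  (c2,s3,a3)→stocked(a3,s3) ✗  (c3,s1,a3)→stocked(a3,s1) ✓  (c4,s3,a1)→stocked(a1,s3) ✓  (c4,s4,a2)→stocked(a2,s4) ✓
Counterexamples (restrictor triples failing the scope): 2.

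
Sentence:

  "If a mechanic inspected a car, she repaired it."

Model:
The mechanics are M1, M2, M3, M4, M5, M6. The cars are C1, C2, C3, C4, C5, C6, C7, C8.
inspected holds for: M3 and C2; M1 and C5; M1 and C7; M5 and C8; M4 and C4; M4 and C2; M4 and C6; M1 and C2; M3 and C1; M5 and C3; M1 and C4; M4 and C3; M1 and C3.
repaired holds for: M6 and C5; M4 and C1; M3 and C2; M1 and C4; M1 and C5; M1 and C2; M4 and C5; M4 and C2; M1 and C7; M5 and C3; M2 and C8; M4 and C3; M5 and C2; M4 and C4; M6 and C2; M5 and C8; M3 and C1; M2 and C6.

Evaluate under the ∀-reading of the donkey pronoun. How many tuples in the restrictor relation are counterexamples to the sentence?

"it" takes "a car" as antecedent — a donkey pronoun bound across the clause boundary.
Strong reading: for every (m,c) with inspected(m,c), repaired(m,c).
Restrictor pairs: (M1,C2) ✓  (M1,C3) ✗  (M1,C4) ✓  (M1,C5) ✓  (M1,C7) ✓  (M3,C1) ✓  (M3,C2) ✓  (M4,C2) ✓  (M4,C3) ✓  (M4,C4) ✓  (M4,C6) ✗  (M5,C3) ✓  (M5,C8) ✓
Counterexamples (restrictor pairs failing the scope): 2.

2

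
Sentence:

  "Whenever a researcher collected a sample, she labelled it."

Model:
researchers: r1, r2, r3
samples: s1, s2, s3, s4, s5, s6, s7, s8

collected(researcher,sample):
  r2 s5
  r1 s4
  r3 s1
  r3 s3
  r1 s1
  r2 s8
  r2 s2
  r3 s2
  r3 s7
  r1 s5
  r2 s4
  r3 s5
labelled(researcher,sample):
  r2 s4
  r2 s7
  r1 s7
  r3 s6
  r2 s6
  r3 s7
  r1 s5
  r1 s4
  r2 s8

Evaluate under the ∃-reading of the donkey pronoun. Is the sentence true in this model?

"it" takes "a sample" as antecedent — a donkey pronoun bound across the clause boundary.
Weak reading: every researcher r with some collected-sample has at least one collected-sample s such that labelled(r,s).
Per researcher: r1:✓  r2:✓  r3:✓
Every researcher in the restrictor has a witness.

True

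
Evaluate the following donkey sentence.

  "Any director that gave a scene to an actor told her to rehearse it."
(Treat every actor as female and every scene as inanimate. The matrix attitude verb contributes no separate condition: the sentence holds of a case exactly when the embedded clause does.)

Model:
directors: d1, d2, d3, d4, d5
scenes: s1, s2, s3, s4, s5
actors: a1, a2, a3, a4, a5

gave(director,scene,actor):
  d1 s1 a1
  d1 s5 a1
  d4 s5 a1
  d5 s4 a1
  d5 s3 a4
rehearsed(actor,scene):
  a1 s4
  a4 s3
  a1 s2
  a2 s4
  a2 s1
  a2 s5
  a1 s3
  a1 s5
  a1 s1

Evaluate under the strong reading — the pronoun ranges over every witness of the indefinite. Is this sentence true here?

"her" takes "an actor" as antecedent and "it" takes "a scene"; both are donkey pronouns co-varying with the restrictor.
Strong reading: for every (d,s,a) with gave(d,s,a), rehearsed(a,s).
Restrictor triples: (d1,s1,a1)→rehearsed(a1,s1) ✓  (d1,s5,a1)→rehearsed(a1,s5) ✓  (d4,s5,a1)→rehearsed(a1,s5) ✓  (d5,s3,a4)→rehearsed(a4,s3) ✓  (d5,s4,a1)→rehearsed(a1,s4) ✓
Every restrictor triple satisfies the scope.

True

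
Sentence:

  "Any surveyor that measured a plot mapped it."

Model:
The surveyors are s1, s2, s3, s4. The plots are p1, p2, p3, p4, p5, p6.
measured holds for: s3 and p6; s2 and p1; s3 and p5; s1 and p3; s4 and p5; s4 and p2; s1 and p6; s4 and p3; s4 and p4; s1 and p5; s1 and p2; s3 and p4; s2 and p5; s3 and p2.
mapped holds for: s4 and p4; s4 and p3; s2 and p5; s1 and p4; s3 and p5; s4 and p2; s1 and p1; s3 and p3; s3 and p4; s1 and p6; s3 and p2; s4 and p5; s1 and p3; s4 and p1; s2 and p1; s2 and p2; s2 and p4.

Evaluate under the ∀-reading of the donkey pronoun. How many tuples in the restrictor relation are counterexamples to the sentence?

3

"it" takes "a plot" as antecedent — a donkey pronoun bound across the clause boundary.
Strong reading: for every (s,p) with measured(s,p), mapped(s,p).
Restrictor pairs: (s1,p2) ✗  (s1,p3) ✓  (s1,p5) ✗  (s1,p6) ✓  (s2,p1) ✓  (s2,p5) ✓  (s3,p2) ✓  (s3,p4) ✓  (s3,p5) ✓  (s3,p6) ✗  (s4,p2) ✓  (s4,p3) ✓  (s4,p4) ✓  (s4,p5) ✓
Counterexamples (restrictor pairs failing the scope): 3.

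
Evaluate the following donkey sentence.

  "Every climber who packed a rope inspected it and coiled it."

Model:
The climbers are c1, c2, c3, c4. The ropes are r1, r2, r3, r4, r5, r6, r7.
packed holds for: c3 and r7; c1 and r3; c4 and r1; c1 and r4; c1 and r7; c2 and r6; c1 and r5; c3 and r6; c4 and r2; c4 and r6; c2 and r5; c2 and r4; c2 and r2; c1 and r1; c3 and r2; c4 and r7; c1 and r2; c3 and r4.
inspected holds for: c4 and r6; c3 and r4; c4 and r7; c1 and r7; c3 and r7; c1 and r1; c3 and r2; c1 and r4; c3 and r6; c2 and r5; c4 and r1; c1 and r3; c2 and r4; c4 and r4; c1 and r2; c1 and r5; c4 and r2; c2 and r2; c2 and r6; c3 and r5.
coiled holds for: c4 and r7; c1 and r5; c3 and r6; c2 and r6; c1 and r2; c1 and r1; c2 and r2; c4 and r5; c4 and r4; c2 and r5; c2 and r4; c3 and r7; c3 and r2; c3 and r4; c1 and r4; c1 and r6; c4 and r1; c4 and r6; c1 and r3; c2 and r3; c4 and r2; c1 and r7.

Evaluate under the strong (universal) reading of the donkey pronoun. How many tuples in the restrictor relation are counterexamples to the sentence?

"it" takes "a rope" as antecedent — a donkey pronoun bound across the clause boundary.
Strong reading: for every (c,r) with packed(c,r), inspected(c,r) ∧ coiled(c,r).
Restrictor pairs: (c1,r1) ✓  (c1,r2) ✓  (c1,r3) ✓  (c1,r4) ✓  (c1,r5) ✓  (c1,r7) ✓  (c2,r2) ✓  (c2,r4) ✓  (c2,r5) ✓  (c2,r6) ✓  (c3,r2) ✓  (c3,r4) ✓  (c3,r6) ✓  (c3,r7) ✓  (c4,r1) ✓  (c4,r2) ✓  (c4,r6) ✓  (c4,r7) ✓
Counterexamples (restrictor pairs failing the scope): 0.

0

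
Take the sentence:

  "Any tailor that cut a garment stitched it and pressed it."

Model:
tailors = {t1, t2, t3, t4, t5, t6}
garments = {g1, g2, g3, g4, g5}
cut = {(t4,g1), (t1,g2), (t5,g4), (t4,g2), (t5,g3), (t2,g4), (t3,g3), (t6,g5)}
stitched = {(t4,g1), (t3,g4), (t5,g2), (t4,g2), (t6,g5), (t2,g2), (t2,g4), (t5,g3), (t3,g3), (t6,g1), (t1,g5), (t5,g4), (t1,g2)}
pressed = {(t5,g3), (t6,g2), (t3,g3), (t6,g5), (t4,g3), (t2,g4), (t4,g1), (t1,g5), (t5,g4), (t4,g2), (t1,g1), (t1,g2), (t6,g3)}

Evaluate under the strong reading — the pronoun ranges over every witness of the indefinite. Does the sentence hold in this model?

True

"it" takes "a garment" as antecedent — a donkey pronoun bound across the clause boundary.
Strong reading: for every (t,g) with cut(t,g), stitched(t,g) ∧ pressed(t,g).
Restrictor pairs: (t1,g2) ✓  (t2,g4) ✓  (t3,g3) ✓  (t4,g1) ✓  (t4,g2) ✓  (t5,g3) ✓  (t5,g4) ✓  (t6,g5) ✓
Every restrictor pair satisfies the scope.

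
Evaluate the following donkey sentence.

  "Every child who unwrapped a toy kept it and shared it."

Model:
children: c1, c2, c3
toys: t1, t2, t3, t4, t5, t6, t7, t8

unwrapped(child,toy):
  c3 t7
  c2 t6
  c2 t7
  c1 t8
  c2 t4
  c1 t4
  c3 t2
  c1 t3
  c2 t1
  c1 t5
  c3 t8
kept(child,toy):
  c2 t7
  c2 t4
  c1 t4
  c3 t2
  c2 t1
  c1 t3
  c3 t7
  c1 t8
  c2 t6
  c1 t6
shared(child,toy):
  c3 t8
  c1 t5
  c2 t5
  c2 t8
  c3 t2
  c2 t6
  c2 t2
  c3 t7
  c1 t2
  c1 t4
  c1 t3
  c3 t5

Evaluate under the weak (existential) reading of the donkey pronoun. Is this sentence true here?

True

"it" takes "a toy" as antecedent — a donkey pronoun bound across the clause boundary.
Weak reading: every child c with some unwrapped-toy has at least one unwrapped-toy t such that kept(c,t) ∧ shared(c,t).
Per child: c1:✓  c2:✓  c3:✓
Every child in the restrictor has a witness.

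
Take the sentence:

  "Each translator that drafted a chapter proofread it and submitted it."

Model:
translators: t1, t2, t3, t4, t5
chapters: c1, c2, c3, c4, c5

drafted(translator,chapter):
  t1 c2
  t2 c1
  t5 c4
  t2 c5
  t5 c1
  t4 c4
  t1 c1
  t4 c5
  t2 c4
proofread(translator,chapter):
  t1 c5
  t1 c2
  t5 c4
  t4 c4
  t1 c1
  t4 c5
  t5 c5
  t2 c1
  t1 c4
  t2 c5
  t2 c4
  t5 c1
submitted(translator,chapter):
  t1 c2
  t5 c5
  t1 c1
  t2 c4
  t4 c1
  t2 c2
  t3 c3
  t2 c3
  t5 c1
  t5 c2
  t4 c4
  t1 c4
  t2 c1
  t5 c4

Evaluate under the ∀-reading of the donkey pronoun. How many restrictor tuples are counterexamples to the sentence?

"it" takes "a chapter" as antecedent — a donkey pronoun bound across the clause boundary.
Strong reading: for every (t,c) with drafted(t,c), proofread(t,c) ∧ submitted(t,c).
Restrictor pairs: (t1,c1) ✓  (t1,c2) ✓  (t2,c1) ✓  (t2,c4) ✓  (t2,c5) ✗  (t4,c4) ✓  (t4,c5) ✗  (t5,c1) ✓  (t5,c4) ✓
Counterexamples (restrictor pairs failing the scope): 2.

2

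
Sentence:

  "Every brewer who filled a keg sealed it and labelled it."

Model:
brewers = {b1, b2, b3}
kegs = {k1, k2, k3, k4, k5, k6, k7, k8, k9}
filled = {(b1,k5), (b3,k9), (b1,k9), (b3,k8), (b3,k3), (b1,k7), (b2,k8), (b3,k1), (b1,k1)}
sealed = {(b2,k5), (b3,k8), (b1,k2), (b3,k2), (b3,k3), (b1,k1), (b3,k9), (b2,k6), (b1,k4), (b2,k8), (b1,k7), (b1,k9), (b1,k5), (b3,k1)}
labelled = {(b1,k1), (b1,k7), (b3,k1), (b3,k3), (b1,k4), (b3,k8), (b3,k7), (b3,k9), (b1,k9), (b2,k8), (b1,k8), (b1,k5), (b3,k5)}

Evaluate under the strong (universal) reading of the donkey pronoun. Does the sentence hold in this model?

"it" takes "a keg" as antecedent — a donkey pronoun bound across the clause boundary.
Strong reading: for every (b,k) with filled(b,k), sealed(b,k) ∧ labelled(b,k).
Restrictor pairs: (b1,k1) ✓  (b1,k5) ✓  (b1,k7) ✓  (b1,k9) ✓  (b2,k8) ✓  (b3,k1) ✓  (b3,k3) ✓  (b3,k8) ✓  (b3,k9) ✓
Every restrictor pair satisfies the scope.

True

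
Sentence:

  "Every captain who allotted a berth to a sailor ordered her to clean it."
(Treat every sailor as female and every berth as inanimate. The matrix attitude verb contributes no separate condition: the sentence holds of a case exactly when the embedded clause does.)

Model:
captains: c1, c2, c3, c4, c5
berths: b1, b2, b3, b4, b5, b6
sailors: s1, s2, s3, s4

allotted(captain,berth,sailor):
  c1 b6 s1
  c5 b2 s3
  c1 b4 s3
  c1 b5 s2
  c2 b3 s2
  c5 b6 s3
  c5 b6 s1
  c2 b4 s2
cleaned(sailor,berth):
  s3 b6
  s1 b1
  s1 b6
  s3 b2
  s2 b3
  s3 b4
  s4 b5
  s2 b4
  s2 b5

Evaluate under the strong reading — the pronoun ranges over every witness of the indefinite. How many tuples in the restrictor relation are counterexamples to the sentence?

"her" takes "a sailor" as antecedent and "it" takes "a berth"; both are donkey pronouns co-varying with the restrictor.
Strong reading: for every (c,b,s) with allotted(c,b,s), cleaned(s,b).
Restrictor triples: (c1,b4,s3)→cleaned(s3,b4) ✓  (c1,b5,s2)→cleaned(s2,b5) ✓  (c1,b6,s1)→cleaned(s1,b6) ✓  (c2,b3,s2)→cleaned(s2,b3) ✓  (c2,b4,s2)→cleaned(s2,b4) ✓  (c5,b2,s3)→cleaned(s3,b2) ✓  (c5,b6,s1)→cleaned(s1,b6) ✓  (c5,b6,s3)→cleaned(s3,b6) ✓
Counterexamples (restrictor triples failing the scope): 0.

0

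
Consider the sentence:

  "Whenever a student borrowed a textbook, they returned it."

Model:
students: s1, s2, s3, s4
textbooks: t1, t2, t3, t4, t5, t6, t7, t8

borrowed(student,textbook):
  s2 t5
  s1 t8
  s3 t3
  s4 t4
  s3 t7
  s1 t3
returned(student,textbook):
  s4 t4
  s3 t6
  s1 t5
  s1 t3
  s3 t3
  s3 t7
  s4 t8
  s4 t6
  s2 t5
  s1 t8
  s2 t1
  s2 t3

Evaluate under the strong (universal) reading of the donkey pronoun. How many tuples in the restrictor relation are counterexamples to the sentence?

"it" takes "a textbook" as antecedent — a donkey pronoun bound across the clause boundary.
Strong reading: for every (s,t) with borrowed(s,t), returned(s,t).
Restrictor pairs: (s1,t3) ✓  (s1,t8) ✓  (s2,t5) ✓  (s3,t3) ✓  (s3,t7) ✓  (s4,t4) ✓
Counterexamples (restrictor pairs failing the scope): 0.

0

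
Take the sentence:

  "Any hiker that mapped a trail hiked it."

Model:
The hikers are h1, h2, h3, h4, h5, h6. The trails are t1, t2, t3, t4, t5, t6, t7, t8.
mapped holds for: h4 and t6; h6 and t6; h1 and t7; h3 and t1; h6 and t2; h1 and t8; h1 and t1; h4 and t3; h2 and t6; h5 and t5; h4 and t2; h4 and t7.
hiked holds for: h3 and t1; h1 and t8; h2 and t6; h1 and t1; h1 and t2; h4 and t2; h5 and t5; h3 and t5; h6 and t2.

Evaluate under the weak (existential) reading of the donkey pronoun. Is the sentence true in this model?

"it" takes "a trail" as antecedent — a donkey pronoun bound across the clause boundary.
Weak reading: every hiker h with some mapped-trail has at least one mapped-trail t such that hiked(h,t).
Per hiker: h1:✓  h2:✓  h3:✓  h4:✓  h5:✓  h6:✓
Every hiker in the restrictor has a witness.

True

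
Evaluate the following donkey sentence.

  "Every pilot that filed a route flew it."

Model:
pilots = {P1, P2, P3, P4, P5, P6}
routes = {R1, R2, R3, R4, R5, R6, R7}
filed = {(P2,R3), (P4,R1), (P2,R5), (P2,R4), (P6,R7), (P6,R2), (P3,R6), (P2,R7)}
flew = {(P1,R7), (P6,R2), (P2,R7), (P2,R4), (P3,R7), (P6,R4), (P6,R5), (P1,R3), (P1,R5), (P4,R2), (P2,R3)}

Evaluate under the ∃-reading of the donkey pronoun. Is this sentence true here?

"it" takes "a route" as antecedent — a donkey pronoun bound across the clause boundary.
Weak reading: every pilot p with some filed-route has at least one filed-route r such that flew(p,r).
Per pilot: P2:✓  P3:✗  P4:✗  P6:✓
P3 has no witness among its filed-routes.

False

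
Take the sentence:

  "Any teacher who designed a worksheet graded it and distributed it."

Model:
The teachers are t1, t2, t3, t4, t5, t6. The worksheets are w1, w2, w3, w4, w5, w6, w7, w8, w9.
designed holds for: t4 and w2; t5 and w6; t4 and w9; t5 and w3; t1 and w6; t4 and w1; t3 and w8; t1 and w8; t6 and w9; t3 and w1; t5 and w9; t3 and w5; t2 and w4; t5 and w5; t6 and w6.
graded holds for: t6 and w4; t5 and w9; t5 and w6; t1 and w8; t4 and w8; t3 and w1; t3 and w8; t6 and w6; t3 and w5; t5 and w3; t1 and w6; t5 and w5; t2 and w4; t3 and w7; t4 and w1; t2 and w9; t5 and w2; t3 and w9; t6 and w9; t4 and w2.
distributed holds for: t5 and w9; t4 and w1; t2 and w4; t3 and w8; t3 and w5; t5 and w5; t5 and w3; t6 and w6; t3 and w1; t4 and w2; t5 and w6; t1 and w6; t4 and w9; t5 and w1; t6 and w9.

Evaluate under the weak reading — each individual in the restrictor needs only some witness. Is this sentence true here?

True

"it" takes "a worksheet" as antecedent — a donkey pronoun bound across the clause boundary.
Weak reading: every teacher t with some designed-worksheet has at least one designed-worksheet w such that graded(t,w) ∧ distributed(t,w).
Per teacher: t1:✓  t2:✓  t3:✓  t4:✓  t5:✓  t6:✓
Every teacher in the restrictor has a witness.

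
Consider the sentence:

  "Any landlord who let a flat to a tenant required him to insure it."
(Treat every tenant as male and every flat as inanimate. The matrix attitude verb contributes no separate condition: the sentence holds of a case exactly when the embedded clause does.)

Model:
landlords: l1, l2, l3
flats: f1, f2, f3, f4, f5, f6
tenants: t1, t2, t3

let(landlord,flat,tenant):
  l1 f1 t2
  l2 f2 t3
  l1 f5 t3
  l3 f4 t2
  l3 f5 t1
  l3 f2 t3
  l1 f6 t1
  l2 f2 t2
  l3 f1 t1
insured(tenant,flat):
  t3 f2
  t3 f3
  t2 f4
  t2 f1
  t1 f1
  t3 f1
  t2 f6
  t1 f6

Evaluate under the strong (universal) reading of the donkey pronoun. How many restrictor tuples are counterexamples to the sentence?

"him" takes "a tenant" as antecedent and "it" takes "a flat"; both are donkey pronouns co-varying with the restrictor.
Strong reading: for every (l,f,t) with let(l,f,t), insured(t,f).
Restrictor triples: (l1,f1,t2)→insured(t2,f1) ✓  (l1,f5,t3)→insured(t3,f5) ✗  (l1,f6,t1)→insured(t1,f6) ✓  (l2,f2,t2)→insured(t2,f2) ✗  (l2,f2,t3)→insured(t3,f2) ✓  (l3,f1,t1)→insured(t1,f1) ✓  (l3,f2,t3)→insured(t3,f2) ✓  (l3,f4,t2)→insured(t2,f4) ✓  (l3,f5,t1)→insured(t1,f5) ✗
Counterexamples (restrictor triples failing the scope): 3.

3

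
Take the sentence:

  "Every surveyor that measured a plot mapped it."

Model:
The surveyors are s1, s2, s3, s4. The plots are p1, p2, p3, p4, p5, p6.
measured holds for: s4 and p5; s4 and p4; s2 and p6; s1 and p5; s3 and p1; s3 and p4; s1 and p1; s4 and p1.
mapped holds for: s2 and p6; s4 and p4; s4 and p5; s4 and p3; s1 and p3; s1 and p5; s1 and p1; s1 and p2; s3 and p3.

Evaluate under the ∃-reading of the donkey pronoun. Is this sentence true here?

"it" takes "a plot" as antecedent — a donkey pronoun bound across the clause boundary.
Weak reading: every surveyor s with some measured-plot has at least one measured-plot p such that mapped(s,p).
Per surveyor: s1:✓  s2:✓  s3:✗  s4:✓
s3 has no witness among its measured-plots.

False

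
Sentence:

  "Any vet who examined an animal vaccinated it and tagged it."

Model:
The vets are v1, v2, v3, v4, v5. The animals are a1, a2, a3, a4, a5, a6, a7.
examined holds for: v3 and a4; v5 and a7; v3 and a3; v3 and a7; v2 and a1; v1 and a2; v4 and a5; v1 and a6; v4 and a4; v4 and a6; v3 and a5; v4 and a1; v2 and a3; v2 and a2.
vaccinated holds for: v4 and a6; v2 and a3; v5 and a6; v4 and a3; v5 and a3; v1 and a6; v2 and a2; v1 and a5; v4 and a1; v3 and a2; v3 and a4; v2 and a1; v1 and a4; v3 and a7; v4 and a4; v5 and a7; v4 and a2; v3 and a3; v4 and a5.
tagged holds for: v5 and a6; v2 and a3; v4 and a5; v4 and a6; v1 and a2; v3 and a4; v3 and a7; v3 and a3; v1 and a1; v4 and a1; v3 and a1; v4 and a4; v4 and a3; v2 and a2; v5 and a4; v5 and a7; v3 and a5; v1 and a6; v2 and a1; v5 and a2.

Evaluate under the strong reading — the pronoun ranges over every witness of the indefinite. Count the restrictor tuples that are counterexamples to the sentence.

"it" takes "an animal" as antecedent — a donkey pronoun bound across the clause boundary.
Strong reading: for every (v,a) with examined(v,a), vaccinated(v,a) ∧ tagged(v,a).
Restrictor pairs: (v1,a2) ✗  (v1,a6) ✓  (v2,a1) ✓  (v2,a2) ✓  (v2,a3) ✓  (v3,a3) ✓  (v3,a4) ✓  (v3,a5) ✗  (v3,a7) ✓  (v4,a1) ✓  (v4,a4) ✓  (v4,a5) ✓  (v4,a6) ✓  (v5,a7) ✓
Counterexamples (restrictor pairs failing the scope): 2.

2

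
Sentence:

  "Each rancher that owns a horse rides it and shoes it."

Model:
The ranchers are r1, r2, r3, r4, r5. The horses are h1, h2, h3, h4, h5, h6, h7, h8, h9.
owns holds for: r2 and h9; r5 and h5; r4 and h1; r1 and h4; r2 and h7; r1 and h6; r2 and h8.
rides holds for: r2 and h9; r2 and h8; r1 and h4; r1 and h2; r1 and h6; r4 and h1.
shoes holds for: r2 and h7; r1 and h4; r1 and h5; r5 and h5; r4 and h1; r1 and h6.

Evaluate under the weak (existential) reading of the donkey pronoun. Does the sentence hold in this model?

"it" takes "a horse" as antecedent — a donkey pronoun bound across the clause boundary.
Weak reading: every rancher r with some owns-horse has at least one owns-horse h such that rides(r,h) ∧ shoes(r,h).
Per rancher: r1:✓  r2:✗  r4:✓  r5:✗
r2 has no witness among its owns-horses.

False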